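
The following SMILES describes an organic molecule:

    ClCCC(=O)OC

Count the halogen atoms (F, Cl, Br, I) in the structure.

Halogen atoms appear at heavy-atom position 1 (1×Cl).
Other groups present: 1 ester.
Halogen count: 1.

1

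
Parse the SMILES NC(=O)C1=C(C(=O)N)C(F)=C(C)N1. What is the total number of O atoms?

2

Scan the SMILES for O atoms (remember two-letter symbols like Cl and Br are single atoms).
Oxygen count: 2.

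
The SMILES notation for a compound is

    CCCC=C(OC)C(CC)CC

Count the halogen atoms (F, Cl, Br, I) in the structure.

Scan the SMILES for the halogen motif — none present.
Groups that are present: 1 alkene, 1 ether.

0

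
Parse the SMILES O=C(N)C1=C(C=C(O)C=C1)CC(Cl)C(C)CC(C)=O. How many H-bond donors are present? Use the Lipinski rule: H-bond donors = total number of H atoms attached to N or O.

Donors: find every N or O and count the H atoms it carries.
  atom 1 (O): bond orders sum to 2 → 0 H
  atom 3 (N): bond orders sum to 1 → 2 H
  atom 8 (O): bond orders sum to 1 → 1 H
  atom 19 (O): bond orders sum to 2 → 0 H
Lipinski HBD = 3.

3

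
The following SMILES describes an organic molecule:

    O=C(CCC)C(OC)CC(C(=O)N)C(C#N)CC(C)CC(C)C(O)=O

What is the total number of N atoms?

Scan the SMILES for N atoms (remember two-letter symbols like Cl and Br are single atoms).
Nitrogen count: 2.

2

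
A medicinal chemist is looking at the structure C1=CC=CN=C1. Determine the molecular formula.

C5H5N

Walk through each heavy atom and fill implicit hydrogens from standard valence (C 4, N 3, O 2, S 2, halogen 1):
  atom 1: C, bond orders sum to 3 (valence 4) → 1 H
  atom 2: C, bond orders sum to 3 (valence 4) → 1 H
  atom 3: C, bond orders sum to 3 (valence 4) → 1 H
  atom 4: C, bond orders sum to 3 (valence 4) → 1 H
  atom 5: N, bond orders sum to 3 (valence 3) → 0 H
  atom 6: C, bond orders sum to 3 (valence 4) → 1 H
Totals → C:5, H:5, N:1.
In Hill order: C5H5N.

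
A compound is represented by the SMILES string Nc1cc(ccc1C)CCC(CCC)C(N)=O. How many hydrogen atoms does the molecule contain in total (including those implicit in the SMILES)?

22

Walk through each heavy atom and fill implicit hydrogens from standard valence (C 4, N 3, O 2, S 2, halogen 1); for lowercase aromatic atoms, an aromatic c carries 1 H when it has two neighbours and 0 H with three, and aromatic n carries 0 H:
  atom 1: N, bond orders sum to 1 (valence 3) → 2 H
  atom 2: aromatic c, 3 neighbours → 0 H
  atom 3: aromatic c, 2 neighbours → 1 H
  atom 4: aromatic c, 3 neighbours → 0 H
  atom 5: aromatic c, 2 neighbours → 1 H
  atom 6: aromatic c, 2 neighbours → 1 H
  atom 7: aromatic c, 3 neighbours → 0 H
  atom 8: C, bond orders sum to 1 (valence 4) → 3 H
  atom 9: C, bond orders sum to 2 (valence 4) → 2 H
  atom 10: C, bond orders sum to 2 (valence 4) → 2 H
  atom 11: C, bond orders sum to 3 (valence 4) → 1 H
  atom 12: C, bond orders sum to 2 (valence 4) → 2 H
  atom 13: C, bond orders sum to 2 (valence 4) → 2 H
  atom 14: C, bond orders sum to 1 (valence 4) → 3 H
  atom 15: C, bond orders sum to 4 (valence 4) → 0 H
  atom 16: N, bond orders sum to 1 (valence 3) → 2 H
  atom 17: O, bond orders sum to 2 (valence 2) → 0 H
Total hydrogens: 22.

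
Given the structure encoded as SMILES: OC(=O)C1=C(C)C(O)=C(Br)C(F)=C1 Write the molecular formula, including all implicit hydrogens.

Walk through each heavy atom and fill implicit hydrogens from standard valence (C 4, N 3, O 2, S 2, halogen 1):
  atom 1: O, bond orders sum to 1 (valence 2) → 1 H
  atom 2: C, bond orders sum to 4 (valence 4) → 0 H
  atom 3: O, bond orders sum to 2 (valence 2) → 0 H
  atom 4: C, bond orders sum to 4 (valence 4) → 0 H
  atom 5: C, bond orders sum to 4 (valence 4) → 0 H
  atom 6: C, bond orders sum to 1 (valence 4) → 3 H
  atom 7: C, bond orders sum to 4 (valence 4) → 0 H
  atom 8: O, bond orders sum to 1 (valence 2) → 1 H
  atom 9: C, bond orders sum to 4 (valence 4) → 0 H
  atom 10: Br (halogen, monovalent) → 0 H
  atom 11: C, bond orders sum to 4 (valence 4) → 0 H
  atom 12: F (halogen, monovalent) → 0 H
  atom 13: C, bond orders sum to 3 (valence 4) → 1 H
Totals → C:8, H:6, Br:1, F:1, O:3.

C8H6BrFO3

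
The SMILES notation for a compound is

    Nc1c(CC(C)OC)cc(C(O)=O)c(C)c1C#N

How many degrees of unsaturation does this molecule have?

Molecular formula: C13H16N2O3.
DoU = (2C + 2 + N − H − X) / 2, where X is the halogen count and O/S are ignored.
    = (2·13 + 2 + 2 − 16 − 0) / 2 = 14 / 2 = 7.

7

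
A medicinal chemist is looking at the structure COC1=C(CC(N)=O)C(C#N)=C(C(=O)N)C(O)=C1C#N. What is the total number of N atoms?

Scan the SMILES for N atoms (remember two-letter symbols like Cl and Br are single atoms).
Nitrogen count: 4.

4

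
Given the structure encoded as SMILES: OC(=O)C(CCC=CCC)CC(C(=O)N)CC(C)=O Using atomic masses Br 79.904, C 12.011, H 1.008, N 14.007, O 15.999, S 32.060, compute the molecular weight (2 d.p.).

First, the molecular formula is C14H23NO4 (counting implicit H from valence).
  C: 14 × 12.011 = 168.154
  H: 23 × 1.008 = 23.184
  N: 1 × 14.007 = 14.007
  O: 4 × 15.999 = 63.996
Sum: 14×12.011 + 23×1.008 + 1×14.007 + 4×15.999 = 269.341 → 269.34 g/mol.

269.34 g/mol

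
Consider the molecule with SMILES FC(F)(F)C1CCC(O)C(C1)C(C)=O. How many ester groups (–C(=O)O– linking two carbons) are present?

Scan the SMILES for the ester motif — none present.
Groups that are present: 1 hydroxyl, 1 ketone.

0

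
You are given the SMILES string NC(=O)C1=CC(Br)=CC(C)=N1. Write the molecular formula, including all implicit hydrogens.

C7H7BrN2O

Walk through each heavy atom and fill implicit hydrogens from standard valence (C 4, N 3, O 2, S 2, halogen 1):
  atom 1: N, bond orders sum to 1 (valence 3) → 2 H
  atom 2: C, bond orders sum to 4 (valence 4) → 0 H
  atom 3: O, bond orders sum to 2 (valence 2) → 0 H
  atom 4: C, bond orders sum to 4 (valence 4) → 0 H
  atom 5: C, bond orders sum to 3 (valence 4) → 1 H
  atom 6: C, bond orders sum to 4 (valence 4) → 0 H
  atom 7: Br (halogen, monovalent) → 0 H
  atom 8: C, bond orders sum to 3 (valence 4) → 1 H
  atom 9: C, bond orders sum to 4 (valence 4) → 0 H
  atom 10: C, bond orders sum to 1 (valence 4) → 3 H
  atom 11: N, bond orders sum to 3 (valence 3) → 0 H
Totals → C:7, H:7, Br:1, N:2, O:1.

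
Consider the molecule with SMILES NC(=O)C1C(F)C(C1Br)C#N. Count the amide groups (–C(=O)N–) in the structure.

The amide motif appears at heavy-atom position 2 in the SMILES.
Other groups present: 1 nitrile.
Amide count: 1.

1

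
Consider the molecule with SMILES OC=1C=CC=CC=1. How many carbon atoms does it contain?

6

Count every carbon token in the SMILES (each C, including those in ring-closure positions and inside branches).
Carbon count: 6.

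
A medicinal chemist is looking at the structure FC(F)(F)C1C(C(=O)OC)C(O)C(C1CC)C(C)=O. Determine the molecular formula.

Walk through each heavy atom and fill implicit hydrogens from standard valence (C 4, N 3, O 2, S 2, halogen 1):
  atom 1: F (halogen, monovalent) → 0 H
  atom 2: C, bond orders sum to 4 (valence 4) → 0 H
  atom 3: F (halogen, monovalent) → 0 H
  atom 4: F (halogen, monovalent) → 0 H
  atom 5: C, bond orders sum to 3 (valence 4) → 1 H
  atom 6: C, bond orders sum to 3 (valence 4) → 1 H
  atom 7: C, bond orders sum to 4 (valence 4) → 0 H
  atom 8: O, bond orders sum to 2 (valence 2) → 0 H
  atom 9: O, bond orders sum to 2 (valence 2) → 0 H
  atom 10: C, bond orders sum to 1 (valence 4) → 3 H
  atom 11: C, bond orders sum to 3 (valence 4) → 1 H
  atom 12: O, bond orders sum to 1 (valence 2) → 1 H
  atom 13: C, bond orders sum to 3 (valence 4) → 1 H
  atom 14: C, bond orders sum to 3 (valence 4) → 1 H
  atom 15: C, bond orders sum to 2 (valence 4) → 2 H
  atom 16: C, bond orders sum to 1 (valence 4) → 3 H
  atom 17: C, bond orders sum to 4 (valence 4) → 0 H
  atom 18: C, bond orders sum to 1 (valence 4) → 3 H
  atom 19: O, bond orders sum to 2 (valence 2) → 0 H
Totals → C:12, H:17, F:3, O:4.

C12H17F3O4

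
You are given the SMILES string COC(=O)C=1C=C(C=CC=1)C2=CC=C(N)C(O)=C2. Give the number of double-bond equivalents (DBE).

9

Molecular formula: C14H13NO3.
DoU = (2C + 2 + N − H − X) / 2, where X is the halogen count and O/S are ignored.
    = (2·14 + 2 + 1 − 13 − 0) / 2 = 18 / 2 = 9.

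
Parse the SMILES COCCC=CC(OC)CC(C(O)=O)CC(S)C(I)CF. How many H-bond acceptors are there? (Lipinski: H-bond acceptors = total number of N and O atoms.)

N atoms: 0; O atoms: 4.
Lipinski HBA = 0 + 4 = 4.

4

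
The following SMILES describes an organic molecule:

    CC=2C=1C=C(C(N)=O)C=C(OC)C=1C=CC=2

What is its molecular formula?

C13H13NO2

Walk through each heavy atom and fill implicit hydrogens from standard valence (C 4, N 3, O 2, S 2, halogen 1):
  atom 1: C, bond orders sum to 1 (valence 4) → 3 H
  atom 2: C, bond orders sum to 4 (valence 4) → 0 H
  atom 3: C, bond orders sum to 4 (valence 4) → 0 H
  atom 4: C, bond orders sum to 3 (valence 4) → 1 H
  atom 5: C, bond orders sum to 4 (valence 4) → 0 H
  atom 6: C, bond orders sum to 4 (valence 4) → 0 H
  atom 7: N, bond orders sum to 1 (valence 3) → 2 H
  atom 8: O, bond orders sum to 2 (valence 2) → 0 H
  atom 9: C, bond orders sum to 3 (valence 4) → 1 H
  atom 10: C, bond orders sum to 4 (valence 4) → 0 H
  atom 11: O, bond orders sum to 2 (valence 2) → 0 H
  atom 12: C, bond orders sum to 1 (valence 4) → 3 H
  atom 13: C, bond orders sum to 4 (valence 4) → 0 H
  atom 14: C, bond orders sum to 3 (valence 4) → 1 H
  atom 15: C, bond orders sum to 3 (valence 4) → 1 H
  atom 16: C, bond orders sum to 3 (valence 4) → 1 H
Totals → C:13, H:13, N:1, O:2.
In Hill order: C13H13NO2.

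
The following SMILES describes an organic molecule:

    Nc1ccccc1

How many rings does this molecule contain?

In SMILES, each pair of matching ring-closure digits denotes one ring-closing bond; the number of such bonds equals the number of independent rings.
Ring-closure bonds here: 1.

1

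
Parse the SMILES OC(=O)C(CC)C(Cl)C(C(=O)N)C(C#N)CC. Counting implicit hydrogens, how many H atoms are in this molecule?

17

Walk through each heavy atom and fill implicit hydrogens from standard valence (C 4, N 3, O 2, S 2, halogen 1):
  atom 1: O, bond orders sum to 1 (valence 2) → 1 H
  atom 2: C, bond orders sum to 4 (valence 4) → 0 H
  atom 3: O, bond orders sum to 2 (valence 2) → 0 H
  atom 4: C, bond orders sum to 3 (valence 4) → 1 H
  atom 5: C, bond orders sum to 2 (valence 4) → 2 H
  atom 6: C, bond orders sum to 1 (valence 4) → 3 H
  atom 7: C, bond orders sum to 3 (valence 4) → 1 H
  atom 8: Cl (halogen, monovalent) → 0 H
  atom 9: C, bond orders sum to 3 (valence 4) → 1 H
  atom 10: C, bond orders sum to 4 (valence 4) → 0 H
  atom 11: O, bond orders sum to 2 (valence 2) → 0 H
  atom 12: N, bond orders sum to 1 (valence 3) → 2 H
  atom 13: C, bond orders sum to 3 (valence 4) → 1 H
  atom 14: C, bond orders sum to 4 (valence 4) → 0 H
  atom 15: N, bond orders sum to 3 (valence 3) → 0 H
  atom 16: C, bond orders sum to 2 (valence 4) → 2 H
  atom 17: C, bond orders sum to 1 (valence 4) → 3 H
Total hydrogens: 17.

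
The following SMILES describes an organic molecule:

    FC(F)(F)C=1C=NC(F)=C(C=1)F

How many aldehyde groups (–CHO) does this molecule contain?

0

Scan the SMILES for the aldehyde motif — none present.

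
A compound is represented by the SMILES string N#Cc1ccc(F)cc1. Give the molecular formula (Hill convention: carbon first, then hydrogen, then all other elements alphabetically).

C7H4FN

Walk through each heavy atom and fill implicit hydrogens from standard valence (C 4, N 3, O 2, S 2, halogen 1); for lowercase aromatic atoms, an aromatic c carries 1 H when it has two neighbours and 0 H with three, and aromatic n carries 0 H:
  atom 1: N, bond orders sum to 3 (valence 3) → 0 H
  atom 2: C, bond orders sum to 4 (valence 4) → 0 H
  atom 3: aromatic c, 3 neighbours → 0 H
  atom 4: aromatic c, 2 neighbours → 1 H
  atom 5: aromatic c, 2 neighbours → 1 H
  atom 6: aromatic c, 3 neighbours → 0 H
  atom 7: F (halogen, monovalent) → 0 H
  atom 8: aromatic c, 2 neighbours → 1 H
  atom 9: aromatic c, 2 neighbours → 1 H
Totals → C:7, H:4, F:1, N:1.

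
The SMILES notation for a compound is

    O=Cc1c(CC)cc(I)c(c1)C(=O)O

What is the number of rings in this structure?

1

In SMILES, each pair of matching ring-closure digits denotes one ring-closing bond; the number of such bonds equals the number of independent rings.
Ring-closure bonds here: 1.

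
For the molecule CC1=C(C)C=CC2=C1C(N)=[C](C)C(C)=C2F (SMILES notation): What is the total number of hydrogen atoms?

16

Walk through each heavy atom and fill implicit hydrogens from standard valence (C 4, N 3, O 2, S 2, halogen 1):
  atom 1: C, bond orders sum to 1 (valence 4) → 3 H
  atom 2: C, bond orders sum to 4 (valence 4) → 0 H
  atom 3: C, bond orders sum to 4 (valence 4) → 0 H
  atom 4: C, bond orders sum to 1 (valence 4) → 3 H
  atom 5: C, bond orders sum to 3 (valence 4) → 1 H
  atom 6: C, bond orders sum to 3 (valence 4) → 1 H
  atom 7: C, bond orders sum to 4 (valence 4) → 0 H
  atom 8: C, bond orders sum to 4 (valence 4) → 0 H
  atom 9: C, bond orders sum to 4 (valence 4) → 0 H
  atom 10: N, bond orders sum to 1 (valence 3) → 2 H
  atom 11: C with explicit H count 0
  atom 12: C, bond orders sum to 1 (valence 4) → 3 H
  atom 13: C, bond orders sum to 4 (valence 4) → 0 H
  atom 14: C, bond orders sum to 1 (valence 4) → 3 H
  atom 15: C, bond orders sum to 4 (valence 4) → 0 H
  atom 16: F (halogen, monovalent) → 0 H
Total hydrogens: 16.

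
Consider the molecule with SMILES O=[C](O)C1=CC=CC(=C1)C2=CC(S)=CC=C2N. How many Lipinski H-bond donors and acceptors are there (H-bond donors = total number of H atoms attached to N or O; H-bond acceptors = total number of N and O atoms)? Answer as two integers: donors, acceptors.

Donors: find every N or O and count the H atoms it carries.
  atom 1 (O): bond orders sum to 2 → 0 H
  atom 3 (O): bond orders sum to 1 → 1 H
  atom 17 (N): bond orders sum to 1 → 2 H
Lipinski HBD = 3.
Acceptors: N atoms = 1, O atoms = 2 → HBA = 3.

3, 3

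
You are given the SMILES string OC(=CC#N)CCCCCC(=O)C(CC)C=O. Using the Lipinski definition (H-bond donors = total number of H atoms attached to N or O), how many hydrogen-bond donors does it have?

Donors: find every N or O and count the H atoms it carries.
  atom 1 (O): bond orders sum to 1 → 1 H
  atom 5 (N): bond orders sum to 3 → 0 H
  atom 12 (O): bond orders sum to 2 → 0 H
  atom 17 (O): bond orders sum to 2 → 0 H
Lipinski HBD = 1.

1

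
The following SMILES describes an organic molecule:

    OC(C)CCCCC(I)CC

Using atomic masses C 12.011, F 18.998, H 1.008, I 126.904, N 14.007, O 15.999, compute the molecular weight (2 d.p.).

270.15 g/mol

First, the molecular formula is C9H19IO (counting implicit H from valence).
  C: 9 × 12.011 = 108.099
  H: 19 × 1.008 = 19.152
  I: 1 × 126.904 = 126.904
  O: 1 × 15.999 = 15.999
Sum: 9×12.011 + 19×1.008 + 1×126.904 + 1×15.999 = 270.154 → 270.15 g/mol.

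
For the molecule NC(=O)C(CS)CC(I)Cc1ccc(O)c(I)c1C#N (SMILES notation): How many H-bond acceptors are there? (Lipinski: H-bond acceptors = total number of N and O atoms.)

N atoms: 2; O atoms: 2.
Lipinski HBA = 2 + 2 = 4.

4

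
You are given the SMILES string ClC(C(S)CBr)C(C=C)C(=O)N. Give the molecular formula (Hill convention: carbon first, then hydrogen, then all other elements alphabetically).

C7H11BrClNOS

Walk through each heavy atom and fill implicit hydrogens from standard valence (C 4, N 3, O 2, S 2, halogen 1):
  atom 1: Cl (halogen, monovalent) → 0 H
  atom 2: C, bond orders sum to 3 (valence 4) → 1 H
  atom 3: C, bond orders sum to 3 (valence 4) → 1 H
  atom 4: S, bond orders sum to 1 (valence 2) → 1 H
  atom 5: C, bond orders sum to 2 (valence 4) → 2 H
  atom 6: Br (halogen, monovalent) → 0 H
  atom 7: C, bond orders sum to 3 (valence 4) → 1 H
  atom 8: C, bond orders sum to 3 (valence 4) → 1 H
  atom 9: C, bond orders sum to 2 (valence 4) → 2 H
  atom 10: C, bond orders sum to 4 (valence 4) → 0 H
  atom 11: O, bond orders sum to 2 (valence 2) → 0 H
  atom 12: N, bond orders sum to 1 (valence 3) → 2 H
Totals → C:7, H:11, Br:1, Cl:1, N:1, O:1, S:1.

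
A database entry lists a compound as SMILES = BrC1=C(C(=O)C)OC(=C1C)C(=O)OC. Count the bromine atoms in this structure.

1

Scan the SMILES for Br atoms (remember two-letter symbols like Cl and Br are single atoms).
Bromine count: 1.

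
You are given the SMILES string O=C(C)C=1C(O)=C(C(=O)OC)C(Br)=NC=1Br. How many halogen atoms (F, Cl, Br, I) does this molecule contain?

Halogen atoms appear at heavy-atom positions 13, 16 (2×Br).
Other groups present: 1 ester, 1 hydroxyl, 1 ketone.
Halogen count: 2.

2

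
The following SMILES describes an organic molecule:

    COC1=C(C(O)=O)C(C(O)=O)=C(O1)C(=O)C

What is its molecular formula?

Walk through each heavy atom and fill implicit hydrogens from standard valence (C 4, N 3, O 2, S 2, halogen 1):
  atom 1: C, bond orders sum to 1 (valence 4) → 3 H
  atom 2: O, bond orders sum to 2 (valence 2) → 0 H
  atom 3: C, bond orders sum to 4 (valence 4) → 0 H
  atom 4: C, bond orders sum to 4 (valence 4) → 0 H
  atom 5: C, bond orders sum to 4 (valence 4) → 0 H
  atom 6: O, bond orders sum to 1 (valence 2) → 1 H
  atom 7: O, bond orders sum to 2 (valence 2) → 0 H
  atom 8: C, bond orders sum to 4 (valence 4) → 0 H
  atom 9: C, bond orders sum to 4 (valence 4) → 0 H
  atom 10: O, bond orders sum to 1 (valence 2) → 1 H
  atom 11: O, bond orders sum to 2 (valence 2) → 0 H
  atom 12: C, bond orders sum to 4 (valence 4) → 0 H
  atom 13: O, bond orders sum to 2 (valence 2) → 0 H
  atom 14: C, bond orders sum to 4 (valence 4) → 0 H
  atom 15: O, bond orders sum to 2 (valence 2) → 0 H
  atom 16: C, bond orders sum to 1 (valence 4) → 3 H
Totals → C:9, H:8, O:7.
In Hill order: C9H8O7.

C9H8O7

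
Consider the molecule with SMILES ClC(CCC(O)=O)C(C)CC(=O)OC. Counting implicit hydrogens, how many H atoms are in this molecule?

15

Walk through each heavy atom and fill implicit hydrogens from standard valence (C 4, N 3, O 2, S 2, halogen 1):
  atom 1: Cl (halogen, monovalent) → 0 H
  atom 2: C, bond orders sum to 3 (valence 4) → 1 H
  atom 3: C, bond orders sum to 2 (valence 4) → 2 H
  atom 4: C, bond orders sum to 2 (valence 4) → 2 H
  atom 5: C, bond orders sum to 4 (valence 4) → 0 H
  atom 6: O, bond orders sum to 1 (valence 2) → 1 H
  atom 7: O, bond orders sum to 2 (valence 2) → 0 H
  atom 8: C, bond orders sum to 3 (valence 4) → 1 H
  atom 9: C, bond orders sum to 1 (valence 4) → 3 H
  atom 10: C, bond orders sum to 2 (valence 4) → 2 H
  atom 11: C, bond orders sum to 4 (valence 4) → 0 H
  atom 12: O, bond orders sum to 2 (valence 2) → 0 H
  atom 13: O, bond orders sum to 2 (valence 2) → 0 H
  atom 14: C, bond orders sum to 1 (valence 4) → 3 H
Total hydrogens: 15.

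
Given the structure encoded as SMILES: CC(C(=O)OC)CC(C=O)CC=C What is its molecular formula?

Walk through each heavy atom and fill implicit hydrogens from standard valence (C 4, N 3, O 2, S 2, halogen 1):
  atom 1: C, bond orders sum to 1 (valence 4) → 3 H
  atom 2: C, bond orders sum to 3 (valence 4) → 1 H
  atom 3: C, bond orders sum to 4 (valence 4) → 0 H
  atom 4: O, bond orders sum to 2 (valence 2) → 0 H
  atom 5: O, bond orders sum to 2 (valence 2) → 0 H
  atom 6: C, bond orders sum to 1 (valence 4) → 3 H
  atom 7: C, bond orders sum to 2 (valence 4) → 2 H
  atom 8: C, bond orders sum to 3 (valence 4) → 1 H
  atom 9: C, bond orders sum to 3 (valence 4) → 1 H
  atom 10: O, bond orders sum to 2 (valence 2) → 0 H
  atom 11: C, bond orders sum to 2 (valence 4) → 2 H
  atom 12: C, bond orders sum to 3 (valence 4) → 1 H
  atom 13: C, bond orders sum to 2 (valence 4) → 2 H
Totals → C:10, H:16, O:3.
In Hill order: C10H16O3.

C10H16O3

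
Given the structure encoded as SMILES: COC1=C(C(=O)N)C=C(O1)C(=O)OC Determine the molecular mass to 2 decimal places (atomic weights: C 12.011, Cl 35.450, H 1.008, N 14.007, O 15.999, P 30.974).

First, the molecular formula is C8H9NO5 (counting implicit H from valence).
  C: 8 × 12.011 = 96.088
  H: 9 × 1.008 = 9.072
  N: 1 × 14.007 = 14.007
  O: 5 × 15.999 = 79.995
Sum: 8×12.011 + 9×1.008 + 1×14.007 + 5×15.999 = 199.162 → 199.16 g/mol.

199.16 g/mol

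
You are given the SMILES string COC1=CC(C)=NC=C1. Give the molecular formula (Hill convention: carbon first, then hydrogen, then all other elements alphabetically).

C7H9NO

Walk through each heavy atom and fill implicit hydrogens from standard valence (C 4, N 3, O 2, S 2, halogen 1):
  atom 1: C, bond orders sum to 1 (valence 4) → 3 H
  atom 2: O, bond orders sum to 2 (valence 2) → 0 H
  atom 3: C, bond orders sum to 4 (valence 4) → 0 H
  atom 4: C, bond orders sum to 3 (valence 4) → 1 H
  atom 5: C, bond orders sum to 4 (valence 4) → 0 H
  atom 6: C, bond orders sum to 1 (valence 4) → 3 H
  atom 7: N, bond orders sum to 3 (valence 3) → 0 H
  atom 8: C, bond orders sum to 3 (valence 4) → 1 H
  atom 9: C, bond orders sum to 3 (valence 4) → 1 H
Totals → C:7, H:9, N:1, O:1.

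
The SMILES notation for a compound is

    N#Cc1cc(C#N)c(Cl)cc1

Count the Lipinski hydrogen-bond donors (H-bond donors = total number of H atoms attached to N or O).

0

Donors: find every N or O and count the H atoms it carries.
  atom 1 (N): bond orders sum to 3 → 0 H
  atom 7 (N): bond orders sum to 3 → 0 H
Lipinski HBD = 0.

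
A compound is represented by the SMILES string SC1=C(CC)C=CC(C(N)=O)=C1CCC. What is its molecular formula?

C12H17NOS

Walk through each heavy atom and fill implicit hydrogens from standard valence (C 4, N 3, O 2, S 2, halogen 1):
  atom 1: S, bond orders sum to 1 (valence 2) → 1 H
  atom 2: C, bond orders sum to 4 (valence 4) → 0 H
  atom 3: C, bond orders sum to 4 (valence 4) → 0 H
  atom 4: C, bond orders sum to 2 (valence 4) → 2 H
  atom 5: C, bond orders sum to 1 (valence 4) → 3 H
  atom 6: C, bond orders sum to 3 (valence 4) → 1 H
  atom 7: C, bond orders sum to 3 (valence 4) → 1 H
  atom 8: C, bond orders sum to 4 (valence 4) → 0 H
  atom 9: C, bond orders sum to 4 (valence 4) → 0 H
  atom 10: N, bond orders sum to 1 (valence 3) → 2 H
  atom 11: O, bond orders sum to 2 (valence 2) → 0 H
  atom 12: C, bond orders sum to 4 (valence 4) → 0 H
  atom 13: C, bond orders sum to 2 (valence 4) → 2 H
  atom 14: C, bond orders sum to 2 (valence 4) → 2 H
  atom 15: C, bond orders sum to 1 (valence 4) → 3 H
Totals → C:12, H:17, N:1, O:1, S:1.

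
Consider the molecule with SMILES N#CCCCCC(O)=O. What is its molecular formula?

Walk through each heavy atom and fill implicit hydrogens from standard valence (C 4, N 3, O 2, S 2, halogen 1):
  atom 1: N, bond orders sum to 3 (valence 3) → 0 H
  atom 2: C, bond orders sum to 4 (valence 4) → 0 H
  atom 3: C, bond orders sum to 2 (valence 4) → 2 H
  atom 4: C, bond orders sum to 2 (valence 4) → 2 H
  atom 5: C, bond orders sum to 2 (valence 4) → 2 H
  atom 6: C, bond orders sum to 2 (valence 4) → 2 H
  atom 7: C, bond orders sum to 4 (valence 4) → 0 H
  atom 8: O, bond orders sum to 1 (valence 2) → 1 H
  atom 9: O, bond orders sum to 2 (valence 2) → 0 H
Totals → C:6, H:9, N:1, O:2.

C6H9NO2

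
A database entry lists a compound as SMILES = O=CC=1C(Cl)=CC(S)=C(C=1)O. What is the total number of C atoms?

7

Count every carbon token in the SMILES (each C, including those in ring-closure positions and inside branches).
Carbon count: 7.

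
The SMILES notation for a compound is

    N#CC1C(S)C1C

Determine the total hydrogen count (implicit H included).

Walk through each heavy atom and fill implicit hydrogens from standard valence (C 4, N 3, O 2, S 2, halogen 1):
  atom 1: N, bond orders sum to 3 (valence 3) → 0 H
  atom 2: C, bond orders sum to 4 (valence 4) → 0 H
  atom 3: C, bond orders sum to 3 (valence 4) → 1 H
  atom 4: C, bond orders sum to 3 (valence 4) → 1 H
  atom 5: S, bond orders sum to 1 (valence 2) → 1 H
  atom 6: C, bond orders sum to 3 (valence 4) → 1 H
  atom 7: C, bond orders sum to 1 (valence 4) → 3 H
Total hydrogens: 7.

7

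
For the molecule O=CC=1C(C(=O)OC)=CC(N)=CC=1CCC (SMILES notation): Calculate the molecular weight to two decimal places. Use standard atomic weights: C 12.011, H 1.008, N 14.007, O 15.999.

221.26 g/mol

First, the molecular formula is C12H15NO3 (counting implicit H from valence).
  C: 12 × 12.011 = 144.132
  H: 15 × 1.008 = 15.120
  N: 1 × 14.007 = 14.007
  O: 3 × 15.999 = 47.997
Sum: 12×12.011 + 15×1.008 + 1×14.007 + 3×15.999 = 221.256 → 221.26 g/mol.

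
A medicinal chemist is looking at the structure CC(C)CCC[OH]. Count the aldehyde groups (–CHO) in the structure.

Scan the SMILES for the aldehyde motif — none present.
Groups that are present: 1 hydroxyl.

0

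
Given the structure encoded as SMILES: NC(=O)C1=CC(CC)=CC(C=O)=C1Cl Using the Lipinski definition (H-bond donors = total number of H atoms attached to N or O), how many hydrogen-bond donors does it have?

2

Donors: find every N or O and count the H atoms it carries.
  atom 1 (N): bond orders sum to 1 → 2 H
  atom 3 (O): bond orders sum to 2 → 0 H
  atom 12 (O): bond orders sum to 2 → 0 H
Lipinski HBD = 2.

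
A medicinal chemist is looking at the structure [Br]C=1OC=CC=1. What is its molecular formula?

C4H3BrO

Walk through each heavy atom and fill implicit hydrogens from standard valence (C 4, N 3, O 2, S 2, halogen 1):
  atom 1: Br with explicit H count 0
  atom 2: C, bond orders sum to 4 (valence 4) → 0 H
  atom 3: O, bond orders sum to 2 (valence 2) → 0 H
  atom 4: C, bond orders sum to 3 (valence 4) → 1 H
  atom 5: C, bond orders sum to 3 (valence 4) → 1 H
  atom 6: C, bond orders sum to 3 (valence 4) → 1 H
Totals → C:4, H:3, Br:1, O:1.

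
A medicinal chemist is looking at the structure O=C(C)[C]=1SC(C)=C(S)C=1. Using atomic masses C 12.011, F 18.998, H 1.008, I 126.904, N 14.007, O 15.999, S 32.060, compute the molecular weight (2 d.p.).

First, the molecular formula is C7H8OS2 (counting implicit H from valence).
  C: 7 × 12.011 = 84.077
  H: 8 × 1.008 = 8.064
  O: 1 × 15.999 = 15.999
  S: 2 × 32.060 = 64.120
Sum: 7×12.011 + 8×1.008 + 1×15.999 + 2×32.060 = 172.260 → 172.26 g/mol.

172.26 g/mol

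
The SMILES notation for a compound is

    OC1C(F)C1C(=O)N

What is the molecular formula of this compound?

C4H6FNO2

Walk through each heavy atom and fill implicit hydrogens from standard valence (C 4, N 3, O 2, S 2, halogen 1):
  atom 1: O, bond orders sum to 1 (valence 2) → 1 H
  atom 2: C, bond orders sum to 3 (valence 4) → 1 H
  atom 3: C, bond orders sum to 3 (valence 4) → 1 H
  atom 4: F (halogen, monovalent) → 0 H
  atom 5: C, bond orders sum to 3 (valence 4) → 1 H
  atom 6: C, bond orders sum to 4 (valence 4) → 0 H
  atom 7: O, bond orders sum to 2 (valence 2) → 0 H
  atom 8: N, bond orders sum to 1 (valence 3) → 2 H
Totals → C:4, H:6, F:1, N:1, O:2.
In Hill order: C4H6FNO2.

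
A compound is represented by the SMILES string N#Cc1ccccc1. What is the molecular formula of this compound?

Walk through each heavy atom and fill implicit hydrogens from standard valence (C 4, N 3, O 2, S 2, halogen 1); for lowercase aromatic atoms, an aromatic c carries 1 H when it has two neighbours and 0 H with three, and aromatic n carries 0 H:
  atom 1: N, bond orders sum to 3 (valence 3) → 0 H
  atom 2: C, bond orders sum to 4 (valence 4) → 0 H
  atom 3: aromatic c, 3 neighbours → 0 H
  atom 4: aromatic c, 2 neighbours → 1 H
  atom 5: aromatic c, 2 neighbours → 1 H
  atom 6: aromatic c, 2 neighbours → 1 H
  atom 7: aromatic c, 2 neighbours → 1 H
  atom 8: aromatic c, 2 neighbours → 1 H
Totals → C:7, H:5, N:1.

C7H5N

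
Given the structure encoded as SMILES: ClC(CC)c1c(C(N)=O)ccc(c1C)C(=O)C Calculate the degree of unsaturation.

6

Molecular formula: C13H16ClNO2.
DoU = (2C + 2 + N − H − X) / 2, where X is the halogen count and O/S are ignored.
    = (2·13 + 2 + 1 − 16 − 1) / 2 = 12 / 2 = 6.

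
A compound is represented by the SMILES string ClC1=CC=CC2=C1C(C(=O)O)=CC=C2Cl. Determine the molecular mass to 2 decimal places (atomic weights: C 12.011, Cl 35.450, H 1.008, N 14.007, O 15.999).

241.07 g/mol

First, the molecular formula is C11H6Cl2O2 (counting implicit H from valence).
  C: 11 × 12.011 = 132.121
  Cl: 2 × 35.450 = 70.900
  H: 6 × 1.008 = 6.048
  O: 2 × 15.999 = 31.998
Sum: 11×12.011 + 2×35.450 + 6×1.008 + 2×15.999 = 241.067 → 241.07 g/mol.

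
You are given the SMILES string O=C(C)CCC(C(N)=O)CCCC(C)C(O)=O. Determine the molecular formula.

C12H21NO4

Walk through each heavy atom and fill implicit hydrogens from standard valence (C 4, N 3, O 2, S 2, halogen 1):
  atom 1: O, bond orders sum to 2 (valence 2) → 0 H
  atom 2: C, bond orders sum to 4 (valence 4) → 0 H
  atom 3: C, bond orders sum to 1 (valence 4) → 3 H
  atom 4: C, bond orders sum to 2 (valence 4) → 2 H
  atom 5: C, bond orders sum to 2 (valence 4) → 2 H
  atom 6: C, bond orders sum to 3 (valence 4) → 1 H
  atom 7: C, bond orders sum to 4 (valence 4) → 0 H
  atom 8: N, bond orders sum to 1 (valence 3) → 2 H
  atom 9: O, bond orders sum to 2 (valence 2) → 0 H
  atom 10: C, bond orders sum to 2 (valence 4) → 2 H
  atom 11: C, bond orders sum to 2 (valence 4) → 2 H
  atom 12: C, bond orders sum to 2 (valence 4) → 2 H
  atom 13: C, bond orders sum to 3 (valence 4) → 1 H
  atom 14: C, bond orders sum to 1 (valence 4) → 3 H
  atom 15: C, bond orders sum to 4 (valence 4) → 0 H
  atom 16: O, bond orders sum to 1 (valence 2) → 1 H
  atom 17: O, bond orders sum to 2 (valence 2) → 0 H
Totals → C:12, H:21, N:1, O:4.
In Hill order: C12H21NO4.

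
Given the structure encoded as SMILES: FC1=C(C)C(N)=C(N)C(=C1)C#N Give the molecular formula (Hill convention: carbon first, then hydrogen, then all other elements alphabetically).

C8H8FN3

Walk through each heavy atom and fill implicit hydrogens from standard valence (C 4, N 3, O 2, S 2, halogen 1):
  atom 1: F (halogen, monovalent) → 0 H
  atom 2: C, bond orders sum to 4 (valence 4) → 0 H
  atom 3: C, bond orders sum to 4 (valence 4) → 0 H
  atom 4: C, bond orders sum to 1 (valence 4) → 3 H
  atom 5: C, bond orders sum to 4 (valence 4) → 0 H
  atom 6: N, bond orders sum to 1 (valence 3) → 2 H
  atom 7: C, bond orders sum to 4 (valence 4) → 0 H
  atom 8: N, bond orders sum to 1 (valence 3) → 2 H
  atom 9: C, bond orders sum to 4 (valence 4) → 0 H
  atom 10: C, bond orders sum to 3 (valence 4) → 1 H
  atom 11: C, bond orders sum to 4 (valence 4) → 0 H
  atom 12: N, bond orders sum to 3 (valence 3) → 0 H
Totals → C:8, H:8, F:1, N:3.
In Hill order: C8H8FN3.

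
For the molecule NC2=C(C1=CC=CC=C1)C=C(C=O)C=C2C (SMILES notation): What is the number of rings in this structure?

In SMILES, each pair of matching ring-closure digits denotes one ring-closing bond; the number of such bonds equals the number of independent rings.
Ring-closure bonds here: 2.

2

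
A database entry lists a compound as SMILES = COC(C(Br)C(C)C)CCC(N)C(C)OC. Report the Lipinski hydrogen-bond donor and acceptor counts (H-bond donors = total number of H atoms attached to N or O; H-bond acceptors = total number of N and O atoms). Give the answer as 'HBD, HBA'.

Donors: find every N or O and count the H atoms it carries.
  atom 2 (O): bond orders sum to 2 → 0 H
  atom 12 (N): bond orders sum to 1 → 2 H
  atom 15 (O): bond orders sum to 2 → 0 H
Lipinski HBD = 2.
Acceptors: N atoms = 1, O atoms = 2 → HBA = 3.

2, 3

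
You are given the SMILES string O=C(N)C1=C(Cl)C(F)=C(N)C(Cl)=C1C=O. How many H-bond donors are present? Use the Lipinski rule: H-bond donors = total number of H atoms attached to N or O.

Donors: find every N or O and count the H atoms it carries.
  atom 1 (O): bond orders sum to 2 → 0 H
  atom 3 (N): bond orders sum to 1 → 2 H
  atom 10 (N): bond orders sum to 1 → 2 H
  atom 15 (O): bond orders sum to 2 → 0 H
Lipinski HBD = 4.

4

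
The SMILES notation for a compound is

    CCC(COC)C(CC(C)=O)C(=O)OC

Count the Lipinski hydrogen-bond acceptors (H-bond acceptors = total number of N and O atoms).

4

N atoms: 0; O atoms: 4.
Lipinski HBA = 0 + 4 = 4.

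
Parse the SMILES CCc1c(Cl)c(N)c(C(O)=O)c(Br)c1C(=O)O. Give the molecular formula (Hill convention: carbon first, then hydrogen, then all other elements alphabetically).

Walk through each heavy atom and fill implicit hydrogens from standard valence (C 4, N 3, O 2, S 2, halogen 1); for lowercase aromatic atoms, an aromatic c carries 1 H when it has two neighbours and 0 H with three, and aromatic n carries 0 H:
  atom 1: C, bond orders sum to 1 (valence 4) → 3 H
  atom 2: C, bond orders sum to 2 (valence 4) → 2 H
  atom 3: aromatic c, 3 neighbours → 0 H
  atom 4: aromatic c, 3 neighbours → 0 H
  atom 5: Cl (halogen, monovalent) → 0 H
  atom 6: aromatic c, 3 neighbours → 0 H
  atom 7: N, bond orders sum to 1 (valence 3) → 2 H
  atom 8: aromatic c, 3 neighbours → 0 H
  atom 9: C, bond orders sum to 4 (valence 4) → 0 H
  atom 10: O, bond orders sum to 1 (valence 2) → 1 H
  atom 11: O, bond orders sum to 2 (valence 2) → 0 H
  atom 12: aromatic c, 3 neighbours → 0 H
  atom 13: Br (halogen, monovalent) → 0 H
  atom 14: aromatic c, 3 neighbours → 0 H
  atom 15: C, bond orders sum to 4 (valence 4) → 0 H
  atom 16: O, bond orders sum to 2 (valence 2) → 0 H
  atom 17: O, bond orders sum to 1 (valence 2) → 1 H
Totals → C:10, H:9, Br:1, Cl:1, N:1, O:4.

C10H9BrClNO4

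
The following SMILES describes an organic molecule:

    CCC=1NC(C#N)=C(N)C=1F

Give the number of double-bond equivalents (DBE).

Degree of unsaturation = (number of rings) + (number of π bonds).
Ring closures in the SMILES: 1.
π bonds: 2 double bonds (each 1 DoU), 1 triple bond (each 2 DoU) → 4 DoU from unsaturation.
Total DoU = 1 + 4 = 5.

5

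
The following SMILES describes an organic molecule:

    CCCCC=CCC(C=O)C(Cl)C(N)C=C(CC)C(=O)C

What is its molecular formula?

Walk through each heavy atom and fill implicit hydrogens from standard valence (C 4, N 3, O 2, S 2, halogen 1):
  atom 1: C, bond orders sum to 1 (valence 4) → 3 H
  atom 2: C, bond orders sum to 2 (valence 4) → 2 H
  atom 3: C, bond orders sum to 2 (valence 4) → 2 H
  atom 4: C, bond orders sum to 2 (valence 4) → 2 H
  atom 5: C, bond orders sum to 3 (valence 4) → 1 H
  atom 6: C, bond orders sum to 3 (valence 4) → 1 H
  atom 7: C, bond orders sum to 2 (valence 4) → 2 H
  atom 8: C, bond orders sum to 3 (valence 4) → 1 H
  atom 9: C, bond orders sum to 3 (valence 4) → 1 H
  atom 10: O, bond orders sum to 2 (valence 2) → 0 H
  atom 11: C, bond orders sum to 3 (valence 4) → 1 H
  atom 12: Cl (halogen, monovalent) → 0 H
  atom 13: C, bond orders sum to 3 (valence 4) → 1 H
  atom 14: N, bond orders sum to 1 (valence 3) → 2 H
  atom 15: C, bond orders sum to 3 (valence 4) → 1 H
  atom 16: C, bond orders sum to 4 (valence 4) → 0 H
  atom 17: C, bond orders sum to 2 (valence 4) → 2 H
  atom 18: C, bond orders sum to 1 (valence 4) → 3 H
  atom 19: C, bond orders sum to 4 (valence 4) → 0 H
  atom 20: O, bond orders sum to 2 (valence 2) → 0 H
  atom 21: C, bond orders sum to 1 (valence 4) → 3 H
Totals → C:17, H:28, Cl:1, N:1, O:2.
In Hill order: C17H28ClNO2.

C17H28ClNO2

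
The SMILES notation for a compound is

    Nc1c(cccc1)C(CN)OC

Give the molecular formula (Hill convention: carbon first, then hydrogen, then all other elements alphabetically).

Walk through each heavy atom and fill implicit hydrogens from standard valence (C 4, N 3, O 2, S 2, halogen 1); for lowercase aromatic atoms, an aromatic c carries 1 H when it has two neighbours and 0 H with three, and aromatic n carries 0 H:
  atom 1: N, bond orders sum to 1 (valence 3) → 2 H
  atom 2: aromatic c, 3 neighbours → 0 H
  atom 3: aromatic c, 3 neighbours → 0 H
  atom 4: aromatic c, 2 neighbours → 1 H
  atom 5: aromatic c, 2 neighbours → 1 H
  atom 6: aromatic c, 2 neighbours → 1 H
  atom 7: aromatic c, 2 neighbours → 1 H
  atom 8: C, bond orders sum to 3 (valence 4) → 1 H
  atom 9: C, bond orders sum to 2 (valence 4) → 2 H
  atom 10: N, bond orders sum to 1 (valence 3) → 2 H
  atom 11: O, bond orders sum to 2 (valence 2) → 0 H
  atom 12: C, bond orders sum to 1 (valence 4) → 3 H
Totals → C:9, H:14, N:2, O:1.
In Hill order: C9H14N2O.

C9H14N2O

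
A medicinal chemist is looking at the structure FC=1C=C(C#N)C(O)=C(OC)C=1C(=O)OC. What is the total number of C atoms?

10

Count every carbon token in the SMILES (each C, including those in ring-closure positions and inside branches).
Carbon count: 10.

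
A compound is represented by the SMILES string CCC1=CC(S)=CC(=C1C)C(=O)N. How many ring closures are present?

1

In SMILES, each pair of matching ring-closure digits denotes one ring-closing bond; the number of such bonds equals the number of independent rings.
Ring-closure bonds here: 1.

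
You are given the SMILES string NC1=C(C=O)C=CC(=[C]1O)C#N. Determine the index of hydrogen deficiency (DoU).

7

Molecular formula: C8H6N2O2.
DoU = (2C + 2 + N − H − X) / 2, where X is the halogen count and O/S are ignored.
    = (2·8 + 2 + 2 − 6 − 0) / 2 = 14 / 2 = 7.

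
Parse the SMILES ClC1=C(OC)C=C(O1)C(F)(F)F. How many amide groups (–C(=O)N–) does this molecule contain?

Scan the SMILES for the amide motif — none present.
Groups that are present: 1 ether.

0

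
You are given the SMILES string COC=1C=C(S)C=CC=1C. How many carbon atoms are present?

8

Count every carbon token in the SMILES (each C, including those in ring-closure positions and inside branches).
Carbon count: 8.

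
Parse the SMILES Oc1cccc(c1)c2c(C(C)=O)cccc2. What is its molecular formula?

Walk through each heavy atom and fill implicit hydrogens from standard valence (C 4, N 3, O 2, S 2, halogen 1); for lowercase aromatic atoms, an aromatic c carries 1 H when it has two neighbours and 0 H with three, and aromatic n carries 0 H:
  atom 1: O, bond orders sum to 1 (valence 2) → 1 H
  atom 2: aromatic c, 3 neighbours → 0 H
  atom 3: aromatic c, 2 neighbours → 1 H
  atom 4: aromatic c, 2 neighbours → 1 H
  atom 5: aromatic c, 2 neighbours → 1 H
  atom 6: aromatic c, 3 neighbours → 0 H
  atom 7: aromatic c, 2 neighbours → 1 H
  atom 8: aromatic c, 3 neighbours → 0 H
  atom 9: aromatic c, 3 neighbours → 0 H
  atom 10: C, bond orders sum to 4 (valence 4) → 0 H
  atom 11: C, bond orders sum to 1 (valence 4) → 3 H
  atom 12: O, bond orders sum to 2 (valence 2) → 0 H
  atom 13: aromatic c, 2 neighbours → 1 H
  atom 14: aromatic c, 2 neighbours → 1 H
  atom 15: aromatic c, 2 neighbours → 1 H
  atom 16: aromatic c, 2 neighbours → 1 H
Totals → C:14, H:12, O:2.
In Hill order: C14H12O2.

C14H12O2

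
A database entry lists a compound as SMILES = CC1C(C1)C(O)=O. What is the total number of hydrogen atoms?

Walk through each heavy atom and fill implicit hydrogens from standard valence (C 4, N 3, O 2, S 2, halogen 1):
  atom 1: C, bond orders sum to 1 (valence 4) → 3 H
  atom 2: C, bond orders sum to 3 (valence 4) → 1 H
  atom 3: C, bond orders sum to 3 (valence 4) → 1 H
  atom 4: C, bond orders sum to 2 (valence 4) → 2 H
  atom 5: C, bond orders sum to 4 (valence 4) → 0 H
  atom 6: O, bond orders sum to 1 (valence 2) → 1 H
  atom 7: O, bond orders sum to 2 (valence 2) → 0 H
Total hydrogens: 8.

8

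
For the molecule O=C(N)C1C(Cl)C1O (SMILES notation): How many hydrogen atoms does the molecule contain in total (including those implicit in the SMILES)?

6

Walk through each heavy atom and fill implicit hydrogens from standard valence (C 4, N 3, O 2, S 2, halogen 1):
  atom 1: O, bond orders sum to 2 (valence 2) → 0 H
  atom 2: C, bond orders sum to 4 (valence 4) → 0 H
  atom 3: N, bond orders sum to 1 (valence 3) → 2 H
  atom 4: C, bond orders sum to 3 (valence 4) → 1 H
  atom 5: C, bond orders sum to 3 (valence 4) → 1 H
  atom 6: Cl (halogen, monovalent) → 0 H
  atom 7: C, bond orders sum to 3 (valence 4) → 1 H
  atom 8: O, bond orders sum to 1 (valence 2) → 1 H
Total hydrogens: 6.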